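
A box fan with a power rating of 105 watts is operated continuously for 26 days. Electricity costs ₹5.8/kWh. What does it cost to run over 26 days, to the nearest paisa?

Runtime = 24 h × 26 = 624 h
Energy = 0.105 kW × 624 h = 65.52 kWh
Cost = 65.52 kWh × ₹5.8/kWh = ₹380.02

₹380.02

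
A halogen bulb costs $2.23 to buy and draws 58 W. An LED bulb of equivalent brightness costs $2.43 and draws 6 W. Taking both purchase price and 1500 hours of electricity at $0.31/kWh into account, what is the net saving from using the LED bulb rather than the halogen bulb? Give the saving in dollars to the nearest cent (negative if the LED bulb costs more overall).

$23.98

halogen bulb: $2.23 + (58/1000) kW × 1500 h × $0.31 = $2.23 + $26.97 = $29.2
LED bulb: $2.43 + (6/1000) kW × 1500 h × $0.31 = $2.43 + $2.79 = $5.22
Saving = $29.2 − $5.22 = $23.98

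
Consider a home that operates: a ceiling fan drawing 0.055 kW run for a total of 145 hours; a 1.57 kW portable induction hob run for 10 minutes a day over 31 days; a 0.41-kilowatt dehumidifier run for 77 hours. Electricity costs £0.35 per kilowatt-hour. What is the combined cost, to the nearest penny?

£16.68

ceiling fan: 0.055 kW × 145 h = 7.975 kWh
portable induction hob: Runtime = 10 min × 31 = 310 min = 5.166666… h
portable induction hob: 1.57 kW × 5.166666… h = 8.111666… kWh
dehumidifier: 0.41 kW × 77 h = 31.57 kWh
Total energy = 47.656666… kWh
Cost = 47.656666… × £0.35 = £16.68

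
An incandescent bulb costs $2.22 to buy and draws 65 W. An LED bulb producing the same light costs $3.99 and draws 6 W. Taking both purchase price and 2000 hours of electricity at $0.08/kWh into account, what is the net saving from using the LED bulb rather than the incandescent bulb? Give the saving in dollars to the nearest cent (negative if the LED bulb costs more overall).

incandescent bulb: $2.22 + (65/1000) kW × 2000 h × $0.08 = $2.22 + $10.4 = $12.62
LED bulb: $3.99 + (6/1000) kW × 2000 h × $0.08 = $3.99 + $0.96 = $4.95
Saving = $12.62 − $4.95 = $7.67

$7.67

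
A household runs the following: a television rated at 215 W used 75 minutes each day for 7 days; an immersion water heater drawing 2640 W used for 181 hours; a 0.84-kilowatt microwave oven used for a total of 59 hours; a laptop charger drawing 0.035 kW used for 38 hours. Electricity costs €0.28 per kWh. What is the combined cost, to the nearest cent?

television: Runtime = 75 min × 7 = 525 min = 8.75 h
television: 0.215 kW × 8.75 h = 1.88125 kWh
immersion water heater: 2.64 kW × 181 h = 477.84 kWh
microwave oven: 0.84 kW × 59 h = 49.56 kWh
laptop charger: 0.035 kW × 38 h = 1.33 kWh
Total energy = 530.61125 kWh
Cost = 530.61125 × €0.28 = €148.57

€148.57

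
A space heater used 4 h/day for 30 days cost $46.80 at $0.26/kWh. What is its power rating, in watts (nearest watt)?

1500 W

Energy = $46.80 ÷ $0.26/kWh = 180 kWh
Runtime = 4 h/day × 30 days = 120 h
Power = 180 kWh ÷ 120 h = 1.5 kW = 1500 W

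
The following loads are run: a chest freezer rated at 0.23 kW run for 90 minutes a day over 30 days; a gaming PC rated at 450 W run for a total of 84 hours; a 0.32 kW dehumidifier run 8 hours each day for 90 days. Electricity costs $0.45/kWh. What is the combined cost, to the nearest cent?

chest freezer: Runtime = 90 min × 30 = 2700 min = 45 h
chest freezer: 0.23 kW × 45 h = 10.35 kWh
gaming PC: 0.45 kW × 84 h = 37.8 kWh
dehumidifier: Runtime = 8 h/day × 90 days = 720 h
dehumidifier: 0.32 kW × 720 h = 230.4 kWh
Total energy = 278.55 kWh
Cost = 278.55 × $0.45 = $125.35

$125.35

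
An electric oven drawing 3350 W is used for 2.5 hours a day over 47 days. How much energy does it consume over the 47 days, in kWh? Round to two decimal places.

393.63 kWh

Runtime = 2.5 h/day × 47 days = 117.5 h
Energy = 3.35 kW × 117.5 h = 393.625 kWh ≈ 393.63 kWh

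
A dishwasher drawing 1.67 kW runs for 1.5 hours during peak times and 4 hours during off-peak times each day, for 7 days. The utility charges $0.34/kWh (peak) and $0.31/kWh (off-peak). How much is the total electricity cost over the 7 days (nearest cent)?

$20.46

Peak energy = 1.67 kW × 1.5 h × 7 = 17.535 kWh
Off-peak energy = 1.67 kW × 4 h × 7 = 46.76 kWh
Cost = 17.535 × $0.34 + 46.76 × $0.31 = $5.9619 + $14.4956 = $20.46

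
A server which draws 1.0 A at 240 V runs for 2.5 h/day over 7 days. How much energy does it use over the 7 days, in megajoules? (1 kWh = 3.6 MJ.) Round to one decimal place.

Power = 1.0 A × 240 V = 240 W = 0.24 kW
Runtime = 2.5 h/day × 7 days = 17.5 h
Energy = 0.24 kW × 17.5 h = 4.2 kWh
= 4.2 × 3.6 MJ = 15.1 MJ

15.1 MJ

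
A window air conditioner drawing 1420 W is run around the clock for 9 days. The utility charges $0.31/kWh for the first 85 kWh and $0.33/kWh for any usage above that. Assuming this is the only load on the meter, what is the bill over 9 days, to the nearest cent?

Runtime = 24 h × 9 = 216 h
Energy = 1.42 kW × 216 h = 306.72 kWh
Tier 1 (0–85 kWh): 85 × $0.31 = $26.35
Above 85 kWh: 221.72 × $0.33 = $73.1676
Bill = $99.52

$99.52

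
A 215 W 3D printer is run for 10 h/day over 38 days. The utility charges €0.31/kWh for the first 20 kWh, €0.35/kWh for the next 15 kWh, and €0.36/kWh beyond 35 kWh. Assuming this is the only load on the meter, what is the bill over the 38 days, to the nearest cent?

€28.26

Runtime = 10 h/day × 38 days = 380 h
Energy = 0.215 kW × 380 h = 81.7 kWh
Tier 1 (0–20 kWh): 20 × €0.31 = €6.2
Tier 2 (20–35 kWh): 15 × €0.35 = €5.25
Above 35 kWh: 46.7 × €0.36 = €16.812
Bill = €28.26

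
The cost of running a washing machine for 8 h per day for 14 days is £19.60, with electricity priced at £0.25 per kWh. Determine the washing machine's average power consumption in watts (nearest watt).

Energy = £19.60 ÷ £0.25/kWh = 78.4 kWh
Runtime = 8 h/day × 14 days = 112 h
Power = 78.4 kWh ÷ 112 h = 0.7 kW = 700 W

700 W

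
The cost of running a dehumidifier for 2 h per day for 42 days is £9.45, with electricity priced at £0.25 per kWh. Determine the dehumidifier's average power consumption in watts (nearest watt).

450 W

Energy = £9.45 ÷ £0.25/kWh = 37.8 kWh
Runtime = 2 h/day × 42 days = 84 h
Power = 37.8 kWh ÷ 84 h = 0.45 kW = 450 W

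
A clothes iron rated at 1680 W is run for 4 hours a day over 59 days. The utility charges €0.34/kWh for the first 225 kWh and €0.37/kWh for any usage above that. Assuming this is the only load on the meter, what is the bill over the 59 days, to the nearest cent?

Runtime = 4 h/day × 59 days = 236 h
Energy = 1.68 kW × 236 h = 396.48 kWh
Tier 1 (0–225 kWh): 225 × €0.34 = €76.5
Above 225 kWh: 171.48 × €0.37 = €63.4476
Bill = €139.95

€139.95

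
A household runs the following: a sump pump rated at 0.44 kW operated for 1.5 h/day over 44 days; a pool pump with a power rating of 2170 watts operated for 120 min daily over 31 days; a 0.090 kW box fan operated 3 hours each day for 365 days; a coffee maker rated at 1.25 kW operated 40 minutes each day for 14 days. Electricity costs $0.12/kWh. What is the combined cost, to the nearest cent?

sump pump: Runtime = 1.5 h/day × 44 days = 66 h
sump pump: 0.44 kW × 66 h = 29.04 kWh
pool pump: Runtime = 120 min × 31 = 3720 min = 62 h
pool pump: 2.17 kW × 62 h = 134.54 kWh
box fan: Runtime = 3 h/day × 365 days = 1095 h
box fan: 0.09 kW × 1095 h = 98.55 kWh
coffee maker: Runtime = 40 min × 14 = 560 min = 9.333333… h
coffee maker: 1.25 kW × 9.333333… h = 11.666666… kWh
Total energy = 273.796666… kWh
Cost = 273.796666… × $0.12 = $32.86

$32.86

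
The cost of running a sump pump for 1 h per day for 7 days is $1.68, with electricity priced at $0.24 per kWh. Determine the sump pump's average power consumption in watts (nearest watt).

1000 W

Energy = $1.68 ÷ $0.24/kWh = 7 kWh
Runtime = 1 h/day × 7 days = 7 h
Power = 7 kWh ÷ 7 h = 1 kW = 1000 W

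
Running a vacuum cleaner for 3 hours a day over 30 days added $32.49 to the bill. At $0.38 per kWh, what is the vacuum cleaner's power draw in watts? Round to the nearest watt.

950 W

Energy = $32.49 ÷ $0.38/kWh = 85.5 kWh
Runtime = 3 h/day × 30 days = 90 h
Power = 85.5 kWh ÷ 90 h = 0.95 kW = 950 W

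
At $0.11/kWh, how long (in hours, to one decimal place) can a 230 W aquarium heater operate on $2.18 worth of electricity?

86.2 h

Energy available = $2.18 ÷ $0.11/kWh = 19.8182 kWh
Hours = 19.8182 kWh ÷ 0.23 kW = 86.2 h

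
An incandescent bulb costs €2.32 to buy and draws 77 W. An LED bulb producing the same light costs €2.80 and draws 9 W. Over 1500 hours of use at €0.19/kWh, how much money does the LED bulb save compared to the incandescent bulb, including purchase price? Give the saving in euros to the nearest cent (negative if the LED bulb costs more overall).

€18.90

incandescent bulb: €2.32 + (77/1000) kW × 1500 h × €0.19 = €2.32 + €21.945 = €24.265
LED bulb: €2.80 + (9/1000) kW × 1500 h × €0.19 = €2.80 + €2.565 = €5.365
Saving = €24.265 − €5.365 = €18.9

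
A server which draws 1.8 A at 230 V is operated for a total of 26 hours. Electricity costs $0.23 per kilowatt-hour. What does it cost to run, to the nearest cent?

$2.48

Power = 1.8 A × 230 V = 414 W = 0.414 kW
Energy = 0.414 kW × 26 h = 10.764 kWh
Cost = 10.764 kWh × $0.23/kWh = $2.48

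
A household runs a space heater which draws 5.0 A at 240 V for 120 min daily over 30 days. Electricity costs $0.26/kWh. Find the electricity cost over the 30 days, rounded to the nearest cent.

Power = 5.0 A × 240 V = 1200 W = 1.2 kW
Runtime = 120 min × 30 = 3600 min = 60 h
Energy = 1.2 kW × 60 h = 72 kWh
Cost = 72 kWh × $0.26/kWh = $18.72

$18.72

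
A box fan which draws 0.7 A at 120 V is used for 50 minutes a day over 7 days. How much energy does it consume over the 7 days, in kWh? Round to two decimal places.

0.49 kWh

Power = 0.7 A × 120 V = 84 W = 0.084 kW
Runtime = 50 min × 7 = 350 min = 5.833333… h
Energy = 0.084 kW × 5.833333… h = 0.49 kWh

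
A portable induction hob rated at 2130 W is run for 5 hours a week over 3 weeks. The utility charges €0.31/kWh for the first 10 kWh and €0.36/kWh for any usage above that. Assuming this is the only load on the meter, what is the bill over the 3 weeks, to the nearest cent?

Runtime = 5 h/week × 3 weeks = 15 h
Energy = 2.13 kW × 15 h = 31.95 kWh
Tier 1 (0–10 kWh): 10 × €0.31 = €3.1
Above 10 kWh: 21.95 × €0.36 = €7.902
Bill = €11.00

€11.00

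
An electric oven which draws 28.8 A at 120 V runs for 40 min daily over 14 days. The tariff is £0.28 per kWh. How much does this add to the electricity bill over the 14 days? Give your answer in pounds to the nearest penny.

Power = 28.8 A × 120 V = 3456 W = 3.456 kW
Runtime = 40 min × 14 = 560 min = 9.333333… h
Energy = 3.456 kW × 9.333333… h = 32.256 kWh
Cost = 32.256 kWh × £0.28/kWh = £9.03

£9.03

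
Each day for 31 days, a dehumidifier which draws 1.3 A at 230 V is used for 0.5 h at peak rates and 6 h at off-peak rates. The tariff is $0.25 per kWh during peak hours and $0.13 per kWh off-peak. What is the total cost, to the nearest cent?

Power = 1.3 A × 230 V = 299 W = 0.299 kW
Peak energy = 0.299 kW × 0.5 h × 31 = 4.6345 kWh
Off-peak energy = 0.299 kW × 6 h × 31 = 55.614 kWh
Cost = 4.6345 × $0.25 + 55.614 × $0.13 = $1.158625 + $7.22982 = $8.39

$8.39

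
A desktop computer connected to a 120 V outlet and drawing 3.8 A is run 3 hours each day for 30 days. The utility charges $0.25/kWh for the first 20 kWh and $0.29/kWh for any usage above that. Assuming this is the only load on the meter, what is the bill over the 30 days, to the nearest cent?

Power = 3.8 A × 120 V = 456 W = 0.456 kW
Runtime = 3 h/day × 30 days = 90 h
Energy = 0.456 kW × 90 h = 41.04 kWh
Tier 1 (0–20 kWh): 20 × $0.25 = $5
Above 20 kWh: 21.04 × $0.29 = $6.1016
Bill = $11.10

$11.10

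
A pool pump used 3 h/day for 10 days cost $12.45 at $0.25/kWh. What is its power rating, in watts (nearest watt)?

1660 W

Energy = $12.45 ÷ $0.25/kWh = 49.8 kWh
Runtime = 3 h/day × 10 days = 30 h
Power = 49.8 kWh ÷ 30 h = 1.66 kW = 1660 W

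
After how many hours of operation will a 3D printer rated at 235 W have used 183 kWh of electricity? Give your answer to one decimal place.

778.7 h

Hours = 183 kWh ÷ 0.235 kW = 778.7 h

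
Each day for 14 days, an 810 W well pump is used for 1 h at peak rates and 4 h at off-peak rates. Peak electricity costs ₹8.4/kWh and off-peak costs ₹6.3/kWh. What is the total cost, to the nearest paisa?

Peak energy = 0.81 kW × 1 h × 14 = 11.34 kWh
Off-peak energy = 0.81 kW × 4 h × 14 = 45.36 kWh
Cost = 11.34 × ₹8.4 + 45.36 × ₹6.3 = ₹95.256 + ₹285.768 = ₹381.02

₹381.02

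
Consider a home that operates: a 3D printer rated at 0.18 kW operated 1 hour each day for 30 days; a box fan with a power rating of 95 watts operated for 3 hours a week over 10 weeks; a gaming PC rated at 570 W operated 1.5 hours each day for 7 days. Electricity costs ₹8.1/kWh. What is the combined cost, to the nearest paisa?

₹115.30

3D printer: Runtime = 1 h/day × 30 days = 30 h
3D printer: 0.18 kW × 30 h = 5.4 kWh
box fan: Runtime = 3 h/week × 10 weeks = 30 h
box fan: 0.095 kW × 30 h = 2.85 kWh
gaming PC: Runtime = 1.5 h/day × 7 days = 10.5 h
gaming PC: 0.57 kW × 10.5 h = 5.985 kWh
Total energy = 14.235 kWh
Cost = 14.235 × ₹8.1 = ₹115.30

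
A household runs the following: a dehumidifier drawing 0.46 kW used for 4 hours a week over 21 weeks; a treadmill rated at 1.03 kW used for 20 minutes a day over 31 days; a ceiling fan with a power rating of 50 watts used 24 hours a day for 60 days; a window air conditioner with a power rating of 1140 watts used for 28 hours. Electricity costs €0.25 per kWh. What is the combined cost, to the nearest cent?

€38.30

dehumidifier: Runtime = 4 h/week × 21 weeks = 84 h
dehumidifier: 0.46 kW × 84 h = 38.64 kWh
treadmill: Runtime = 20 min × 31 = 620 min = 10.333333… h
treadmill: 1.03 kW × 10.333333… h = 10.643333… kWh
ceiling fan: Runtime = 24 h × 60 = 1440 h
ceiling fan: 0.05 kW × 1440 h = 72 kWh
window air conditioner: 1.14 kW × 28 h = 31.92 kWh
Total energy = 153.203333… kWh
Cost = 153.203333… × €0.25 = €38.30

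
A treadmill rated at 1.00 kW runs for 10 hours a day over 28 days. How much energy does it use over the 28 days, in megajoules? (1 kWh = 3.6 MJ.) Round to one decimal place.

Runtime = 10 h/day × 28 days = 280 h
Energy = 1 kW × 280 h = 280 kWh
= 280 × 3.6 MJ = 1008.0 MJ

1008.0 MJ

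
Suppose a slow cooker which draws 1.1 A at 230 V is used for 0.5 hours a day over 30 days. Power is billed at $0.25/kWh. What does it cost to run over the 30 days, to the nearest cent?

$0.95

Power = 1.1 A × 230 V = 253 W = 0.253 kW
Runtime = 0.5 h/day × 30 days = 15 h
Energy = 0.253 kW × 15 h = 3.795 kWh
Cost = 3.795 kWh × $0.25/kWh = $0.95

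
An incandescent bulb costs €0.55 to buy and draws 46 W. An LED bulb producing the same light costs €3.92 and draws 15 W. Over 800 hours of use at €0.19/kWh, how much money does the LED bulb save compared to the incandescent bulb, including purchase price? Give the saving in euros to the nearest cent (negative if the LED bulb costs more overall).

incandescent bulb: €0.55 + (46/1000) kW × 800 h × €0.19 = €0.55 + €6.992 = €7.542
LED bulb: €3.92 + (15/1000) kW × 800 h × €0.19 = €3.92 + €2.28 = €6.2
Saving = €7.542 − €6.2 = €1.342 → €1.34

€1.34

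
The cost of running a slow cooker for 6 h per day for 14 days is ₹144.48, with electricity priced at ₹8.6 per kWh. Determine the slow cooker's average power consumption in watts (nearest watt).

200 W

Energy = ₹144.48 ÷ ₹8.6/kWh = 16.8 kWh
Runtime = 6 h/day × 14 days = 84 h
Power = 16.8 kWh ÷ 84 h = 0.2 kW = 200 W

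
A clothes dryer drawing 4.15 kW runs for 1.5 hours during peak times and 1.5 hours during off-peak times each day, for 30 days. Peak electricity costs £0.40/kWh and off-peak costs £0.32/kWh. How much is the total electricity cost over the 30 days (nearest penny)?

Peak energy = 4.15 kW × 1.5 h × 30 = 186.75 kWh
Off-peak energy = 4.15 kW × 1.5 h × 30 = 186.75 kWh
Cost = 186.75 × £0.40 + 186.75 × £0.32 = £74.7 + £59.76 = £134.46

£134.46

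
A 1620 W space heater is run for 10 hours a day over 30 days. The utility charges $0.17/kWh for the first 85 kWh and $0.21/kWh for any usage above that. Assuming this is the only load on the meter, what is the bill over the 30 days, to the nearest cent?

$98.66

Runtime = 10 h/day × 30 days = 300 h
Energy = 1.62 kW × 300 h = 486 kWh
Tier 1 (0–85 kWh): 85 × $0.17 = $14.45
Above 85 kWh: 401 × $0.21 = $84.21
Bill = $98.66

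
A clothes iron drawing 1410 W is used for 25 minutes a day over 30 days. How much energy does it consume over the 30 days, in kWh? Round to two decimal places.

Runtime = 25 min × 30 = 750 min = 12.5 h
Energy = 1.41 kW × 12.5 h = 17.625 kWh ≈ 17.63 kWh

17.63 kWh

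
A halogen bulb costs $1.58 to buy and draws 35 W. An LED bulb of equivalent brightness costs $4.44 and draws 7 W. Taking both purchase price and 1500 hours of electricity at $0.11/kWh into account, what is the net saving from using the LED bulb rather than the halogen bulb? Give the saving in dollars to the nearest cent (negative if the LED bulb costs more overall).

$1.76

halogen bulb: $1.58 + (35/1000) kW × 1500 h × $0.11 = $1.58 + $5.775 = $7.355
LED bulb: $4.44 + (7/1000) kW × 1500 h × $0.11 = $4.44 + $1.155 = $5.595
Saving = $7.355 − $5.595 = $1.76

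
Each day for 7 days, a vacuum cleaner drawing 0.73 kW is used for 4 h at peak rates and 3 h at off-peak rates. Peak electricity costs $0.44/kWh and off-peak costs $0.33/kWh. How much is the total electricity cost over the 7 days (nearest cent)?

Peak energy = 0.73 kW × 4 h × 7 = 20.44 kWh
Off-peak energy = 0.73 kW × 3 h × 7 = 15.33 kWh
Cost = 20.44 × $0.44 + 15.33 × $0.33 = $8.9936 + $5.0589 = $14.05

$14.05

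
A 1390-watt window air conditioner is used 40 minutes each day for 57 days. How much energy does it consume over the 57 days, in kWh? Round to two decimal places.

Runtime = 40 min × 57 = 2280 min = 38 h
Energy = 1.39 kW × 38 h = 52.82 kWh

52.82 kWh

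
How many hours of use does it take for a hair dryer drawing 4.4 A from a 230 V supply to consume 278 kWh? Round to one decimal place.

Power = 4.4 A × 230 V = 1012 W = 1.012 kW
Hours = 278 kWh ÷ 1.012 kW = 274.7 h

274.7 h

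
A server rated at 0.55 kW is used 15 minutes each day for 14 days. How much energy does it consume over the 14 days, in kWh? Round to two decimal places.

1.93 kWh

Runtime = 15 min × 14 = 210 min = 3.5 h
Energy = 0.55 kW × 3.5 h = 1.925 kWh ≈ 1.93 kWh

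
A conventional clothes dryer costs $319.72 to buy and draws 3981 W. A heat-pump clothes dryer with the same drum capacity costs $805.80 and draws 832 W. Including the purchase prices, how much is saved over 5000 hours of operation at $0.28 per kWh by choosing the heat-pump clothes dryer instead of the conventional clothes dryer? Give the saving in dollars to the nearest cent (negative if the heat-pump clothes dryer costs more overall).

$3922.52

conventional clothes dryer: $319.72 + (3981/1000) kW × 5000 h × $0.28 = $319.72 + $5573.4 = $5893.12
heat-pump clothes dryer: $805.80 + (832/1000) kW × 5000 h × $0.28 = $805.80 + $1164.8 = $1970.6
Saving = $5893.12 − $1970.6 = $3922.52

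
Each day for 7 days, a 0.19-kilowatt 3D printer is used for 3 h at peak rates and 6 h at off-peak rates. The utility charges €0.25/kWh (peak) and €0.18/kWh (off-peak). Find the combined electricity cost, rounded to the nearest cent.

€2.43

Peak energy = 0.19 kW × 3 h × 7 = 3.99 kWh
Off-peak energy = 0.19 kW × 6 h × 7 = 7.98 kWh
Cost = 3.99 × €0.25 + 7.98 × €0.18 = €0.9975 + €1.4364 = €2.43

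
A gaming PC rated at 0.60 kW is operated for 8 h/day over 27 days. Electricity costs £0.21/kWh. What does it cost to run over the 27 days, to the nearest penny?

£27.22

Runtime = 8 h/day × 27 days = 216 h
Energy = 0.6 kW × 216 h = 129.6 kWh
Cost = 129.6 kWh × £0.21/kWh = £27.22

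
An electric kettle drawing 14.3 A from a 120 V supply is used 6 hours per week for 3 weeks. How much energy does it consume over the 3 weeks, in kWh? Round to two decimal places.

30.89 kWh

Power = 14.3 A × 120 V = 1716 W = 1.716 kW
Runtime = 6 h/week × 3 weeks = 18 h
Energy = 1.716 kW × 18 h = 30.888 kWh ≈ 30.89 kWh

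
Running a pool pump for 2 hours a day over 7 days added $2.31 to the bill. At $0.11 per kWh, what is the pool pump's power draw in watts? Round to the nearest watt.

Energy = $2.31 ÷ $0.11/kWh = 21 kWh
Runtime = 2 h/day × 7 days = 14 h
Power = 21 kWh ÷ 14 h = 1.5 kW = 1500 W

1500 W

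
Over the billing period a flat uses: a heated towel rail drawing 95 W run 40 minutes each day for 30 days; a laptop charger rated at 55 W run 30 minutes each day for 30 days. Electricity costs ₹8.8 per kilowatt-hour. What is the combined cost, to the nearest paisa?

₹23.98

heated towel rail: Runtime = 40 min × 30 = 1200 min = 20 h
heated towel rail: 0.095 kW × 20 h = 1.9 kWh
laptop charger: Runtime = 30 min × 30 = 900 min = 15 h
laptop charger: 0.055 kW × 15 h = 0.825 kWh
Total energy = 2.725 kWh
Cost = 2.725 × ₹8.8 = ₹23.98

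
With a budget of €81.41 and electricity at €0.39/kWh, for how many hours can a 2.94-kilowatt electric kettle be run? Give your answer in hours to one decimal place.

Energy available = €81.41 ÷ €0.39/kWh = 208.7436 kWh
Hours = 208.7436 kWh ÷ 2.94 kW = 71.0 h

71.0 h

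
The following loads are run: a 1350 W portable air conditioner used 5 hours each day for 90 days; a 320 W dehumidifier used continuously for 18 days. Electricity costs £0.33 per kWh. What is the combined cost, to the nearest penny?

portable air conditioner: Runtime = 5 h/day × 90 days = 450 h
portable air conditioner: 1.35 kW × 450 h = 607.5 kWh
dehumidifier: Runtime = 24 h × 18 = 432 h
dehumidifier: 0.32 kW × 432 h = 138.24 kWh
Total energy = 745.74 kWh
Cost = 745.74 × £0.33 = £246.09

£246.09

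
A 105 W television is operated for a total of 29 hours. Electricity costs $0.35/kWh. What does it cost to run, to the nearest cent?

Energy = 0.105 kW × 29 h = 3.045 kWh
Cost = 3.045 kWh × $0.35/kWh = $1.07

$1.07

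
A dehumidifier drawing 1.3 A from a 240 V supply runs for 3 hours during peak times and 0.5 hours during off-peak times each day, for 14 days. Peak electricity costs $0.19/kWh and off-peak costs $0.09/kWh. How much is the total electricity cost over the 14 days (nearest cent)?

Power = 1.3 A × 240 V = 312 W = 0.312 kW
Peak energy = 0.312 kW × 3 h × 14 = 13.104 kWh
Off-peak energy = 0.312 kW × 0.5 h × 14 = 2.184 kWh
Cost = 13.104 × $0.19 + 2.184 × $0.09 = $2.48976 + $0.19656 = $2.69

$2.69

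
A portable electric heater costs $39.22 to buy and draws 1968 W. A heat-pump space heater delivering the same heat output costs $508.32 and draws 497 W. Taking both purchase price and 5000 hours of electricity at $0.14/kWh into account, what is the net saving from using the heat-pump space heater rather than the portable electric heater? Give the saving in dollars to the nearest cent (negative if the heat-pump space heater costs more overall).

$560.60

portable electric heater: $39.22 + (1968/1000) kW × 5000 h × $0.14 = $39.22 + $1377.6 = $1416.82
heat-pump space heater: $508.32 + (497/1000) kW × 5000 h × $0.14 = $508.32 + $347.9 = $856.22
Saving = $1416.82 − $856.22 = $560.6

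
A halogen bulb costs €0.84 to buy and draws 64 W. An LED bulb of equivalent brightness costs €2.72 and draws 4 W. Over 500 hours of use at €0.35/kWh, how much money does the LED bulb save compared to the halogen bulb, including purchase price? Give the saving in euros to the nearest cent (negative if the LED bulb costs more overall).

halogen bulb: €0.84 + (64/1000) kW × 500 h × €0.35 = €0.84 + €11.2 = €12.04
LED bulb: €2.72 + (4/1000) kW × 500 h × €0.35 = €2.72 + €0.7 = €3.42
Saving = €12.04 − €3.42 = €8.62

€8.62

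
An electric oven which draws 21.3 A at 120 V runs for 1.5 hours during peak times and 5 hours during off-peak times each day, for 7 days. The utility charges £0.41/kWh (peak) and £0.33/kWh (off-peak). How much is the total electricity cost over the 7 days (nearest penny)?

£40.53

Power = 21.3 A × 120 V = 2556 W = 2.556 kW
Peak energy = 2.556 kW × 1.5 h × 7 = 26.838 kWh
Off-peak energy = 2.556 kW × 5 h × 7 = 89.46 kWh
Cost = 26.838 × £0.41 + 89.46 × £0.33 = £11.00358 + £29.5218 = £40.53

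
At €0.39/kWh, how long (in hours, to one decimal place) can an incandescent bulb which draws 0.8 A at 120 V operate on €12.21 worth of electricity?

326.1 h

Power = 0.8 A × 120 V = 96 W = 0.096 kW
Energy available = €12.21 ÷ €0.39/kWh = 31.3077 kWh
Hours = 31.3077 kWh ÷ 0.096 kW = 326.1 h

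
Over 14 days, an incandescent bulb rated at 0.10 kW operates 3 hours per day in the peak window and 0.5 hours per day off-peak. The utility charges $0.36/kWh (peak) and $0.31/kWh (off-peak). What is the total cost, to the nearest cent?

Peak energy = 0.1 kW × 3 h × 14 = 4.2 kWh
Off-peak energy = 0.1 kW × 0.5 h × 14 = 0.7 kWh
Cost = 4.2 × $0.36 + 0.7 × $0.31 = $1.512 + $0.217 = $1.73

$1.73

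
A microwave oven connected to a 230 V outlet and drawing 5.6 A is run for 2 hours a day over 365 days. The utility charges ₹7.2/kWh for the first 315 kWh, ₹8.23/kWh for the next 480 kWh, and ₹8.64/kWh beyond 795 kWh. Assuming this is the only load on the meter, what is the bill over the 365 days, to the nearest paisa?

Power = 5.6 A × 230 V = 1288 W = 1.288 kW
Runtime = 2 h/day × 365 days = 730 h
Energy = 1.288 kW × 730 h = 940.24 kWh
Tier 1 (0–315 kWh): 315 × ₹7.2 = ₹2268
Tier 2 (315–795 kWh): 480 × ₹8.23 = ₹3950.4
Above 795 kWh: 145.24 × ₹8.64 = ₹1254.8736
Bill = ₹7473.27

₹7473.27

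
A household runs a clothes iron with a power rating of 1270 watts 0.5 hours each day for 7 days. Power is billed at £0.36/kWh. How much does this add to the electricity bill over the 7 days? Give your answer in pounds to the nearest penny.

Runtime = 0.5 h/day × 7 days = 3.5 h
Energy = 1.27 kW × 3.5 h = 4.445 kWh
Cost = 4.445 kWh × £0.36/kWh = £1.60

£1.60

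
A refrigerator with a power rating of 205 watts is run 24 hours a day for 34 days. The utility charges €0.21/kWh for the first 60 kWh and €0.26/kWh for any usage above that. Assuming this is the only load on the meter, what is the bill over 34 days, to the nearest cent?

€40.49

Runtime = 24 h × 34 = 816 h
Energy = 0.205 kW × 816 h = 167.28 kWh
Tier 1 (0–60 kWh): 60 × €0.21 = €12.6
Above 60 kWh: 107.28 × €0.26 = €27.8928
Bill = €40.49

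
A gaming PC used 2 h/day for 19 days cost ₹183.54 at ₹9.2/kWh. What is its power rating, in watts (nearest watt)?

Energy = ₹183.54 ÷ ₹9.2/kWh = 19.95 kWh
Runtime = 2 h/day × 19 days = 38 h
Power = 19.95 kWh ÷ 38 h = 0.525 kW = 525 W

525 W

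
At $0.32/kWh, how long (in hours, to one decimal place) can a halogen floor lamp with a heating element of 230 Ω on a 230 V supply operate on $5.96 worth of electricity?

81.0 h

Power = V²/R = 230²/230 = 230 W = 0.23 kW
Energy available = $5.96 ÷ $0.32/kWh = 18.625 kWh
Hours = 18.625 kWh ÷ 0.23 kW = 81.0 h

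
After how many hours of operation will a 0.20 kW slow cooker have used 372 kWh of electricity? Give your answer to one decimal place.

1860.0 h

Hours = 372 kWh ÷ 0.2 kW = 1860.0 h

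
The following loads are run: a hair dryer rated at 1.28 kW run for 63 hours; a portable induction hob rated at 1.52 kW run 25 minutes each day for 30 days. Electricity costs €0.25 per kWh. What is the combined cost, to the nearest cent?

hair dryer: 1.28 kW × 63 h = 80.64 kWh
portable induction hob: Runtime = 25 min × 30 = 750 min = 12.5 h
portable induction hob: 1.52 kW × 12.5 h = 19 kWh
Total energy = 99.64 kWh
Cost = 99.64 × €0.25 = €24.91

€24.91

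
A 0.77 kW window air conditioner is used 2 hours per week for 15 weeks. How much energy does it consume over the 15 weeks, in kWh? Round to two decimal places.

Runtime = 2 h/week × 15 weeks = 30 h
Energy = 0.77 kW × 30 h = 23.1 kWh

23.10 kWh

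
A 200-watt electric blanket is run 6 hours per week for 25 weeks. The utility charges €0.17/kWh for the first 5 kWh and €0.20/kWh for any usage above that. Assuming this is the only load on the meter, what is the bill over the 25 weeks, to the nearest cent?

€5.85

Runtime = 6 h/week × 25 weeks = 150 h
Energy = 0.2 kW × 150 h = 30 kWh
Tier 1 (0–5 kWh): 5 × €0.17 = €0.85
Above 5 kWh: 25 × €0.20 = €5
Bill = €5.85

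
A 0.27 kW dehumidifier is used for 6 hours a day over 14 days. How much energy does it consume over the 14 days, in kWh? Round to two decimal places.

Runtime = 6 h/day × 14 days = 84 h
Energy = 0.27 kW × 84 h = 22.68 kWh

22.68 kWh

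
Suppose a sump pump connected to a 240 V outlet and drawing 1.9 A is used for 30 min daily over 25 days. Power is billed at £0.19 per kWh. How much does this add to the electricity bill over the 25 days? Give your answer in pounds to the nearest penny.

Power = 1.9 A × 240 V = 456 W = 0.456 kW
Runtime = 30 min × 25 = 750 min = 12.5 h
Energy = 0.456 kW × 12.5 h = 5.7 kWh
Cost = 5.7 kWh × £0.19/kWh = £1.08

£1.08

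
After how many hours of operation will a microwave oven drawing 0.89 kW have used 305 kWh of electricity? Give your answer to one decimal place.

342.7 h

Hours = 305 kWh ÷ 0.89 kW = 342.7 h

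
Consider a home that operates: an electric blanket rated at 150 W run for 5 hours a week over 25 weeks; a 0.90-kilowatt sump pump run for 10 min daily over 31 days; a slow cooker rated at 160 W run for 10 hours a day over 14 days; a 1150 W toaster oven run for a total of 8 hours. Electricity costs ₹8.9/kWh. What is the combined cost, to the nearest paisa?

electric blanket: Runtime = 5 h/week × 25 weeks = 125 h
electric blanket: 0.15 kW × 125 h = 18.75 kWh
sump pump: Runtime = 10 min × 31 = 310 min = 5.166666… h
sump pump: 0.9 kW × 5.166666… h = 4.65 kWh
slow cooker: Runtime = 10 h/day × 14 days = 140 h
slow cooker: 0.16 kW × 140 h = 22.4 kWh
toaster oven: 1.15 kW × 8 h = 9.2 kWh
Total energy = 55 kWh
Cost = 55 × ₹8.9 = ₹489.50

₹489.50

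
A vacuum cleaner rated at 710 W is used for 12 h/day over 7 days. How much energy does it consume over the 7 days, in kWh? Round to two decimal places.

59.64 kWh

Runtime = 12 h/day × 7 days = 84 h
Energy = 0.71 kW × 84 h = 59.64 kWh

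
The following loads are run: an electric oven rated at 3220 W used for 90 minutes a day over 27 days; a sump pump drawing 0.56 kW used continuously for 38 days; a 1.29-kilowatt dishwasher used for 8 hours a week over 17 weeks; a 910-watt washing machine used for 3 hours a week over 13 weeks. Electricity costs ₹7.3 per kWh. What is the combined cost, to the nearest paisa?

₹6220.04

electric oven: Runtime = 90 min × 27 = 2430 min = 40.5 h
electric oven: 3.22 kW × 40.5 h = 130.41 kWh
sump pump: Runtime = 24 h × 38 = 912 h
sump pump: 0.56 kW × 912 h = 510.72 kWh
dishwasher: Runtime = 8 h/week × 17 weeks = 136 h
dishwasher: 1.29 kW × 136 h = 175.44 kWh
washing machine: Runtime = 3 h/week × 13 weeks = 39 h
washing machine: 0.91 kW × 39 h = 35.49 kWh
Total energy = 852.06 kWh
Cost = 852.06 × ₹7.3 = ₹6220.04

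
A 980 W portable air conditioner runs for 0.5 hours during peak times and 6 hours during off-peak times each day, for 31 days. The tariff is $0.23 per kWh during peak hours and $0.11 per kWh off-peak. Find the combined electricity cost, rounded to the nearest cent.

Peak energy = 0.98 kW × 0.5 h × 31 = 15.19 kWh
Off-peak energy = 0.98 kW × 6 h × 31 = 182.28 kWh
Cost = 15.19 × $0.23 + 182.28 × $0.11 = $3.4937 + $20.0508 = $23.54

$23.54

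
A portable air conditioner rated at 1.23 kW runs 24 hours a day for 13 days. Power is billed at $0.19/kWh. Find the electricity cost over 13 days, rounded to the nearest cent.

$72.91

Runtime = 24 h × 13 = 312 h
Energy = 1.23 kW × 312 h = 383.76 kWh
Cost = 383.76 kWh × $0.19/kWh = $72.91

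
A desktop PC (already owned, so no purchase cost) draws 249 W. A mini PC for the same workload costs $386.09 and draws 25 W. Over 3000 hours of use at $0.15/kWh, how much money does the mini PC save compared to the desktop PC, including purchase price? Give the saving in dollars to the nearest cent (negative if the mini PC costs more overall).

-$285.29

desktop PC: $0.00 + (249/1000) kW × 3000 h × $0.15 = $0.00 + $112.05 = $112.05
mini PC: $386.09 + (25/1000) kW × 3000 h × $0.15 = $386.09 + $11.25 = $397.34
Saving = $112.05 − $397.34 = −$285.29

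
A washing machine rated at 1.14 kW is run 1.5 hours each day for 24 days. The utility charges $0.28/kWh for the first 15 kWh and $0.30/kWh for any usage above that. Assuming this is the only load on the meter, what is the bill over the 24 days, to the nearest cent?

$12.01

Runtime = 1.5 h/day × 24 days = 36 h
Energy = 1.14 kW × 36 h = 41.04 kWh
Tier 1 (0–15 kWh): 15 × $0.28 = $4.2
Above 15 kWh: 26.04 × $0.30 = $7.812
Bill = $12.01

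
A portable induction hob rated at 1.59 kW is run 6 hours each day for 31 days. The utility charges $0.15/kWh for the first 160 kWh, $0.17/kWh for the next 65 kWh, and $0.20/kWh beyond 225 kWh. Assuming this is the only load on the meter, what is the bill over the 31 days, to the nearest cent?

$49.20

Runtime = 6 h/day × 31 days = 186 h
Energy = 1.59 kW × 186 h = 295.74 kWh
Tier 1 (0–160 kWh): 160 × $0.15 = $24
Tier 2 (160–225 kWh): 65 × $0.17 = $11.05
Above 225 kWh: 70.74 × $0.20 = $14.148
Bill = $49.20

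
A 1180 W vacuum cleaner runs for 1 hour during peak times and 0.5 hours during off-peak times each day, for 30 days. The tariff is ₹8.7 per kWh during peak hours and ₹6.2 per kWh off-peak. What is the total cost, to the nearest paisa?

₹417.72

Peak energy = 1.18 kW × 1 h × 30 = 35.4 kWh
Off-peak energy = 1.18 kW × 0.5 h × 30 = 17.7 kWh
Cost = 35.4 × ₹8.7 + 17.7 × ₹6.2 = ₹307.98 + ₹109.74 = ₹417.72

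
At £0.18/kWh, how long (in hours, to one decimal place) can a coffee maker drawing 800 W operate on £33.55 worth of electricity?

Energy available = £33.55 ÷ £0.18/kWh = 186.3889 kWh
Hours = 186.3889 kWh ÷ 0.8 kW = 233.0 h

233.0 h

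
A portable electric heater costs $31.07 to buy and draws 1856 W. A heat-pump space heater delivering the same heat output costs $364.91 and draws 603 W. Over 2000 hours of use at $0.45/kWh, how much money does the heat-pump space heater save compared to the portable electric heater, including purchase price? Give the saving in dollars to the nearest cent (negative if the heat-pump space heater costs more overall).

$793.86

portable electric heater: $31.07 + (1856/1000) kW × 2000 h × $0.45 = $31.07 + $1670.4 = $1701.47
heat-pump space heater: $364.91 + (603/1000) kW × 2000 h × $0.45 = $364.91 + $542.7 = $907.61
Saving = $1701.47 − $907.61 = $793.86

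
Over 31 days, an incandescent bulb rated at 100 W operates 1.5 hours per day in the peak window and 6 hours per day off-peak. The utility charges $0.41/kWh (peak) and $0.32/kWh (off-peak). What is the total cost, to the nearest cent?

Peak energy = 0.1 kW × 1.5 h × 31 = 4.65 kWh
Off-peak energy = 0.1 kW × 6 h × 31 = 18.6 kWh
Cost = 4.65 × $0.41 + 18.6 × $0.32 = $1.9065 + $5.952 = $7.86

$7.86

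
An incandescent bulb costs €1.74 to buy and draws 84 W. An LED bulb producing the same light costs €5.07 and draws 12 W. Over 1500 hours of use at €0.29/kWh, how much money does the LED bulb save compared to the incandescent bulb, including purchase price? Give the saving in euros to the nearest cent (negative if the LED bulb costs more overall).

incandescent bulb: €1.74 + (84/1000) kW × 1500 h × €0.29 = €1.74 + €36.54 = €38.28
LED bulb: €5.07 + (12/1000) kW × 1500 h × €0.29 = €5.07 + €5.22 = €10.29
Saving = €38.28 − €10.29 = €27.99

€27.99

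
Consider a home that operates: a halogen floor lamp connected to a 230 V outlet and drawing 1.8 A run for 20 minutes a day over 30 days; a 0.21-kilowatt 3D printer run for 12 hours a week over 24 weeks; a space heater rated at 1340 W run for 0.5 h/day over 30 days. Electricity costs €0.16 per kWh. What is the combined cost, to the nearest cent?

halogen floor lamp: Power = 1.8 A × 230 V = 414 W = 0.414 kW
halogen floor lamp: Runtime = 20 min × 30 = 600 min = 10 h
halogen floor lamp: 0.414 kW × 10 h = 4.14 kWh
3D printer: Runtime = 12 h/week × 24 weeks = 288 h
3D printer: 0.21 kW × 288 h = 60.48 kWh
space heater: Runtime = 0.5 h/day × 30 days = 15 h
space heater: 1.34 kW × 15 h = 20.1 kWh
Total energy = 84.72 kWh
Cost = 84.72 × €0.16 = €13.56

€13.56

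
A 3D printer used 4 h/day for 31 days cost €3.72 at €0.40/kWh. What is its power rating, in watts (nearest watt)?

75 W

Energy = €3.72 ÷ €0.40/kWh = 9.3 kWh
Runtime = 4 h/day × 31 days = 124 h
Power = 9.3 kWh ÷ 124 h = 0.075 kW = 75 W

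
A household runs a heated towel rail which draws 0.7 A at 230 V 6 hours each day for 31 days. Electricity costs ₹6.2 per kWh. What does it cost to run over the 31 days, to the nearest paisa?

₹185.67

Power = 0.7 A × 230 V = 161 W = 0.161 kW
Runtime = 6 h/day × 31 days = 186 h
Energy = 0.161 kW × 186 h = 29.946 kWh
Cost = 29.946 kWh × ₹6.2/kWh = ₹185.67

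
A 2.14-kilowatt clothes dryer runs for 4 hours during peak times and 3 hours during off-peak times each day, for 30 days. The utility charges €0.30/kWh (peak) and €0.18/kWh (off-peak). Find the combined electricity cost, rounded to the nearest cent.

€111.71

Peak energy = 2.14 kW × 4 h × 30 = 256.8 kWh
Off-peak energy = 2.14 kW × 3 h × 30 = 192.6 kWh
Cost = 256.8 × €0.30 + 192.6 × €0.18 = €77.04 + €34.668 = €111.71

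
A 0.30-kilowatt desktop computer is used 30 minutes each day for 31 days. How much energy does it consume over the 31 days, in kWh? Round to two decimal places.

4.65 kWh

Runtime = 30 min × 31 = 930 min = 15.5 h
Energy = 0.3 kW × 15.5 h = 4.65 kWh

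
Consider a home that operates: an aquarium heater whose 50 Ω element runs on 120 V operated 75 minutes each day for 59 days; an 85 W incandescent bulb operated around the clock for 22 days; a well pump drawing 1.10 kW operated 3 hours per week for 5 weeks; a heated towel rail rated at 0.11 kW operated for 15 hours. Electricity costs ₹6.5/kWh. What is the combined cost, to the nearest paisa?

₹547.76

aquarium heater: Power = V²/R = 120²/50 = 288 W = 0.288 kW
aquarium heater: Runtime = 75 min × 59 = 4425 min = 73.75 h
aquarium heater: 0.288 kW × 73.75 h = 21.24 kWh
incandescent bulb: Runtime = 24 h × 22 = 528 h
incandescent bulb: 0.085 kW × 528 h = 44.88 kWh
well pump: Runtime = 3 h/week × 5 weeks = 15 h
well pump: 1.1 kW × 15 h = 16.5 kWh
heated towel rail: 0.11 kW × 15 h = 1.65 kWh
Total energy = 84.27 kWh
Cost = 84.27 × ₹6.5 = ₹547.76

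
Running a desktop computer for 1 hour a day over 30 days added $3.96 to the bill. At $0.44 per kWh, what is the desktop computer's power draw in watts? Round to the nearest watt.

300 W

Energy = $3.96 ÷ $0.44/kWh = 9 kWh
Runtime = 1 h/day × 30 days = 30 h
Power = 9 kWh ÷ 30 h = 0.3 kW = 300 W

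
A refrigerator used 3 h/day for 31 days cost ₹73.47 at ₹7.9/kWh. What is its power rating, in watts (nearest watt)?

Energy = ₹73.47 ÷ ₹7.9/kWh = 9.3 kWh
Runtime = 3 h/day × 31 days = 93 h
Power = 9.3 kWh ÷ 93 h = 0.1 kW = 100 W

100 W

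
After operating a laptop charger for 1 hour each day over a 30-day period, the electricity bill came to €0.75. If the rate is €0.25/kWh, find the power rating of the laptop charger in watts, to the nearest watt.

100 W

Energy = €0.75 ÷ €0.25/kWh = 3 kWh
Runtime = 1 h/day × 30 days = 30 h
Power = 3 kWh ÷ 30 h = 0.1 kW = 100 W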